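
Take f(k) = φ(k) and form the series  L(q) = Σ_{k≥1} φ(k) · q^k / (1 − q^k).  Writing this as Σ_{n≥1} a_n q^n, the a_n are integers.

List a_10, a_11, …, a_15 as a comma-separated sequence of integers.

q^10  k|10↦φ(k): 10:4 5:4 2:1 1:1  a_10=10
[q^11] φ(1)=1,φ(11)=10 ⇒ 11
[q^12] φ(1)=1,φ(2)=1,φ(3)=2,φ(4)=2,φ(6)=2,φ(12)=4 ⇒ 12
[q^13] φ(1)=1,φ(13)=12 ⇒ 13
n=14: 1·14 2·7 7·2 14·1  φ→[1+1+6+6]=14
d|15:{15,5,3,1}  Σφ=8+4+2+1=15

10, 11, 12, 13, 14, 15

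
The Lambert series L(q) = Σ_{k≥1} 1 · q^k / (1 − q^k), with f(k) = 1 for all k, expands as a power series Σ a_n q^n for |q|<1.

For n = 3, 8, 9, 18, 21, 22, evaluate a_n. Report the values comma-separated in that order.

2, 4, 3, 6, 4, 4

n=3: 3·1 1·3  f→[1+1]=2
[q^8] f(1)=1,f(2)=1,f(4)=1,f(8)=1 ⇒ 4
q^9  k|9↦f(k): 9:1 3:1 1:1  a_9=3
n=18: 18·1 9·2 6·3 3·6 2·9 1·18  f→[1+1+1+1+1+1]=6
q^21  k|21↦f(k): 1:1 3:1 7:1 21:1  a_21=4
q^22  k|22↦f(k): 22:1 11:1 2:1 1:1  a_22=4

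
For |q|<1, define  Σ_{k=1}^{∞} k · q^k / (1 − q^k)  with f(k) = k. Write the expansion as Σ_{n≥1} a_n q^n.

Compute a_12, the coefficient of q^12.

n=12: 12·1 6·2 4·3 3·4 2·6 1·12  f→[12+6+4+3+2+1]=28

a_12 = 28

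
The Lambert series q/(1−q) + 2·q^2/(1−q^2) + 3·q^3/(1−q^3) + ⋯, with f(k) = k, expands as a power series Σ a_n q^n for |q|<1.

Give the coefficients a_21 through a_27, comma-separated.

32, 36, 24, 60, 31, 42, 40

d|21:{21,7,3,1}  Σf=21+7+3+1=32
q^22  k|22↦f(k): 1:1 2:2 11:11 22:22  a_22=36
[q^23] f(1)=1,f(23)=23 ⇒ 24
n=24: 1·24 2·12 3·8 4·6 6·4 8·3 12·2 24·1  f→[1+2+3+4+6+8+12+24]=60
n=25: 25·1 5·5 1·25  f→[25+5+1]=31
n=26: 1·26 2·13 13·2 26·1  f→[1+2+13+26]=42
d|27:{27,9,3,1}  Σf=27+9+3+1=40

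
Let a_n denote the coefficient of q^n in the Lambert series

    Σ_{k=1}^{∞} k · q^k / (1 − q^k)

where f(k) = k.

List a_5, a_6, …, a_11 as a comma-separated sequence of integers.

q^5  k|5↦f(k): 1:1 5:5  a_5=6
d|6:{1,2,3,6}  Σf=1+2+3+6=12
d|7:{1,7}  Σf=1+7=8
q^8  k|8↦f(k): 1:1 2:2 4:4 8:8  a_8=15
[q^9] f(9)=9,f(3)=3,f(1)=1 ⇒ 13
n=10: 10·1 5·2 2·5 1·10  f→[10+5+2+1]=18
n=11: 1·11 11·1  f→[1+11]=12

6, 12, 8, 15, 13, 18, 12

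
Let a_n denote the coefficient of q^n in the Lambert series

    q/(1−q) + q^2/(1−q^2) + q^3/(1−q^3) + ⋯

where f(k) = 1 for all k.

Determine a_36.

d|36:{1,2,3,4,6,9,12,18,36}  Σf=1+1+1+1+1+1+1+1+1=9

a_36 = 9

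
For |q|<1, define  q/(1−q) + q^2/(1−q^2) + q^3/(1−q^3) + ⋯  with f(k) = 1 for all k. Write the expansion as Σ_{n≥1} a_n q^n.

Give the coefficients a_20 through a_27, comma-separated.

6, 4, 4, 2, 8, 3, 4, 4

d|20:{20,10,5,4,2,1}  Σf=1+1+1+1+1+1=6
[q^21] f(1)=1,f(3)=1,f(7)=1,f(21)=1 ⇒ 4
[q^22] f(22)=1,f(11)=1,f(2)=1,f(1)=1 ⇒ 4
n=23: 1·23 23·1  f→[1+1]=2
[q^24] f(24)=1,f(12)=1,f(8)=1,f(6)=1,f(4)=1,f(3)=1,f(2)=1,f(1)=1 ⇒ 8
[q^25] f(25)=1,f(5)=1,f(1)=1 ⇒ 3
[q^26] f(1)=1,f(2)=1,f(13)=1,f(26)=1 ⇒ 4
n=27: 27·1 9·3 3·9 1·27  f→[1+1+1+1]=4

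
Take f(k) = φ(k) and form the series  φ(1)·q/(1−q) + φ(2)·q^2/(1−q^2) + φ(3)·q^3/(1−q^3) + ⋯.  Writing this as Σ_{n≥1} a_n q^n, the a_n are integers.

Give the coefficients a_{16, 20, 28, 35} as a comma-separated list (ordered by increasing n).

q^16  k|16↦φ(k): 1:1 2:1 4:2 8:4 16:8  a_16=16
n=20: 1·20 2·10 4·5 5·4 10·2 20·1  φ→[1+1+2+4+4+8]=20
n=28: 1·28 2·14 4·7 7·4 14·2 28·1  φ→[1+1+2+6+6+12]=28
[q^35] φ(1)=1,φ(5)=4,φ(7)=6,φ(35)=24 ⇒ 35

16, 20, 28, 35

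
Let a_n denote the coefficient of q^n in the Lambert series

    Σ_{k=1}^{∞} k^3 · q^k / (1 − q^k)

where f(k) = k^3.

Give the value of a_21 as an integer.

a_21 = 9632

n=21: 1·21 3·7 7·3 21·1  f→[1+27+343+9261]=9632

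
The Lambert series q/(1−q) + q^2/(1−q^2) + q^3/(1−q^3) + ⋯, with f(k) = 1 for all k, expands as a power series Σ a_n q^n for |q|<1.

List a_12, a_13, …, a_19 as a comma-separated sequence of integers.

q^12  k|12↦f(k): 1:1 2:1 3:1 4:1 6:1 12:1  a_12=6
d|13:{13,1}  Σf=1+1=2
q^14  k|14↦f(k): 14:1 7:1 2:1 1:1  a_14=4
q^15  k|15↦f(k): 1:1 3:1 5:1 15:1  a_15=4
q^16  k|16↦f(k): 1:1 2:1 4:1 8:1 16:1  a_16=5
[q^17] f(1)=1,f(17)=1 ⇒ 2
q^18  k|18↦f(k): 1:1 2:1 3:1 6:1 9:1 18:1  a_18=6
q^19  k|19↦f(k): 19:1 1:1  a_19=2

6, 2, 4, 4, 5, 2, 6, 2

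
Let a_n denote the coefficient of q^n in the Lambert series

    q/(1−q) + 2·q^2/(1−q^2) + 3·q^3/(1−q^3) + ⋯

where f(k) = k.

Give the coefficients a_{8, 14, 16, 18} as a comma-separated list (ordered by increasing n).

n=8: 8·1 4·2 2·4 1·8  f→[8+4+2+1]=15
d|14:{1,2,7,14}  Σf=1+2+7+14=24
n=16: 1·16 2·8 4·4 8·2 16·1  f→[1+2+4+8+16]=31
[q^18] f(18)=18,f(9)=9,f(6)=6,f(3)=3,f(2)=2,f(1)=1 ⇒ 39

15, 24, 31, 39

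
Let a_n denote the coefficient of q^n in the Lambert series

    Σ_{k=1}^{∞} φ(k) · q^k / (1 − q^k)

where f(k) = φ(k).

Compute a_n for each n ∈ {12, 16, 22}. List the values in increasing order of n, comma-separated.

d|12:{1,2,3,4,6,12}  Σφ=1+1+2+2+2+4=12
n=16: 1·16 2·8 4·4 8·2 16·1  φ→[1+1+2+4+8]=16
n=22: 22·1 11·2 2·11 1·22  φ→[10+10+1+1]=22

12, 16, 22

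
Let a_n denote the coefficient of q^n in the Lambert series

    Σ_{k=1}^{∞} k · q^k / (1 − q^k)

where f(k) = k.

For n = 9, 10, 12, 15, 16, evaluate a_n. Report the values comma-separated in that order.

n=9: 1·9 3·3 9·1  f→[1+3+9]=13
q^10  k|10↦f(k): 1:1 2:2 5:5 10:10  a_10=18
d|12:{1,2,3,4,6,12}  Σf=1+2+3+4+6+12=28
[q^15] f(1)=1,f(3)=3,f(5)=5,f(15)=15 ⇒ 24
q^16  k|16↦f(k): 16:16 8:8 4:4 2:2 1:1  a_16=31

13, 18, 28, 24, 31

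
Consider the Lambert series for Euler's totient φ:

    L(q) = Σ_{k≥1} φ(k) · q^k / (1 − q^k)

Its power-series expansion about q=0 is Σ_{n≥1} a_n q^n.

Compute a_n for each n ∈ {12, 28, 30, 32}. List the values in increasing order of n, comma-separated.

[q^12] φ(12)=4,φ(6)=2,φ(4)=2,φ(3)=2,φ(2)=1,φ(1)=1 ⇒ 12
q^28  k|28↦φ(k): 1:1 2:1 4:2 7:6 14:6 28:12  a_28=28
[q^30] φ(1)=1,φ(2)=1,φ(3)=2,φ(5)=4,φ(6)=2,φ(10)=4,φ(15)=8,φ(30)=8 ⇒ 30
d|32:{32,16,8,4,2,1}  Σφ=16+8+4+2+1+1=32

12, 28, 30, 32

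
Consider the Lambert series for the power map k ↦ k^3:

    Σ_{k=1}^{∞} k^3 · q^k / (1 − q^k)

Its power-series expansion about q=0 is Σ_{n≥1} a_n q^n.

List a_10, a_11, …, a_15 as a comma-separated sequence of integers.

d|10:{1,2,5,10}  Σf=1+8+125+1000=1134
n=11: 11·1 1·11  f→[1331+1]=1332
n=12: 12·1 6·2 4·3 3·4 2·6 1·12  f→[1728+216+64+27+8+1]=2044
[q^13] f(13)=2197,f(1)=1 ⇒ 2198
n=14: 1·14 2·7 7·2 14·1  f→[1+8+343+2744]=3096
d|15:{1,3,5,15}  Σf=1+27+125+3375=3528

1134, 1332, 2044, 2198, 3096, 3528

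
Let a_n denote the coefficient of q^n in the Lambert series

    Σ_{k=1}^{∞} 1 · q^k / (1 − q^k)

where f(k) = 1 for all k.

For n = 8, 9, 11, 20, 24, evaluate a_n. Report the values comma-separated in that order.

[q^8] f(8)=1,f(4)=1,f(2)=1,f(1)=1 ⇒ 4
q^9  k|9↦f(k): 1:1 3:1 9:1  a_9=3
q^11  k|11↦f(k): 1:1 11:1  a_11=2
q^20  k|20↦f(k): 1:1 2:1 4:1 5:1 10:1 20:1  a_20=6
d|24:{24,12,8,6,4,3,2,1}  Σf=1+1+1+1+1+1+1+1=8

4, 3, 2, 6, 8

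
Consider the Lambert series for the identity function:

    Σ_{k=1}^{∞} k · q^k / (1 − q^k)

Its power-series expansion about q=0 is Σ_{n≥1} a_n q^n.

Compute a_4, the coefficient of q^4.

a_4 = 7

q^4  k|4↦f(k): 1:1 2:2 4:4  a_4=7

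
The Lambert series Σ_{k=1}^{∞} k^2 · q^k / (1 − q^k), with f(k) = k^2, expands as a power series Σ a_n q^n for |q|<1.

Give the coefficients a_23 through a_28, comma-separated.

530, 850, 651, 850, 820, 1050

q^23  k|23↦f(k): 1:1 23:529  a_23=530
[q^24] f(1)=1,f(2)=4,f(3)=9,f(4)=16,f(6)=36,f(8)=64,f(12)=144,f(24)=576 ⇒ 850
n=25: 1·25 5·5 25·1  f→[1+25+625]=651
[q^26] f(1)=1,f(2)=4,f(13)=169,f(26)=676 ⇒ 850
d|27:{27,9,3,1}  Σf=729+81+9+1=820
q^28  k|28↦f(k): 28:784 14:196 7:49 4:16 2:4 1:1  a_28=1050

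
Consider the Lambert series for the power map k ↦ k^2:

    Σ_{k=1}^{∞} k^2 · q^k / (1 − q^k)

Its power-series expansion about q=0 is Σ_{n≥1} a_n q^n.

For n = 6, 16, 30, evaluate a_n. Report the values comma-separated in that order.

50, 341, 1300

[q^6] f(1)=1,f(2)=4,f(3)=9,f(6)=36 ⇒ 50
q^16  k|16↦f(k): 1:1 2:4 4:16 8:64 16:256  a_16=341
[q^30] f(30)=900,f(15)=225,f(10)=100,f(6)=36,f(5)=25,f(3)=9,f(2)=4,f(1)=1 ⇒ 1300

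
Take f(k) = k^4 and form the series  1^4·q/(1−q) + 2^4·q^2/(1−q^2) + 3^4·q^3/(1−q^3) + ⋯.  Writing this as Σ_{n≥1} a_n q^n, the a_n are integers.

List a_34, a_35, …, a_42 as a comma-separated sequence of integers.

n=34: 34·1 17·2 2·17 1·34  f→[1336336+83521+16+1]=1419874
n=35: 1·35 5·7 7·5 35·1  f→[1+625+2401+1500625]=1503652
[q^36] f(1)=1,f(2)=16,f(3)=81,f(4)=256,f(6)=1296,f(9)=6561,f(12)=20736,f(18)=104976,f(36)=1679616 ⇒ 1813539
n=37: 37·1 1·37  f→[1874161+1]=1874162
q^38  k|38↦f(k): 1:1 2:16 19:130321 38:2085136  a_38=2215474
d|39:{1,3,13,39}  Σf=1+81+28561+2313441=2342084
n=40: 40·1 20·2 10·4 8·5 5·8 4·10 2·20 1·40  f→[2560000+160000+10000+4096+625+256+16+1]=2734994
d|41:{1,41}  Σf=1+2825761=2825762
[q^42] f(42)=3111696,f(21)=194481,f(14)=38416,f(7)=2401,f(6)=1296,f(3)=81,f(2)=16,f(1)=1 ⇒ 3348388

1419874, 1503652, 1813539, 1874162, 2215474, 2342084, 2734994, 2825762, 3348388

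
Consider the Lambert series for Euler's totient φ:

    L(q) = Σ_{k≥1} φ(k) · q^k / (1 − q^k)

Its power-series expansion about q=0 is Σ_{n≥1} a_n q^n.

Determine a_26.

q^26  k|26↦φ(k): 1:1 2:1 13:12 26:12  a_26=26

a_26 = 26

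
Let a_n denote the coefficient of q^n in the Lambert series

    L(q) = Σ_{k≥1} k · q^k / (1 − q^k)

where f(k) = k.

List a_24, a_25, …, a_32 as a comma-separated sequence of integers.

60, 31, 42, 40, 56, 30, 72, 32, 63

n=24: 24·1 12·2 8·3 6·4 4·6 3·8 2·12 1·24  f→[24+12+8+6+4+3+2+1]=60
d|25:{1,5,25}  Σf=1+5+25=31
d|26:{1,2,13,26}  Σf=1+2+13+26=42
n=27: 27·1 9·3 3·9 1·27  f→[27+9+3+1]=40
n=28: 28·1 14·2 7·4 4·7 2·14 1·28  f→[28+14+7+4+2+1]=56
q^29  k|29↦f(k): 1:1 29:29  a_29=30
n=30: 30·1 15·2 10·3 6·5 5·6 3·10 2·15 1·30  f→[30+15+10+6+5+3+2+1]=72
n=31: 1·31 31·1  f→[1+31]=32
q^32  k|32↦f(k): 32:32 16:16 8:8 4:4 2:2 1:1  a_32=63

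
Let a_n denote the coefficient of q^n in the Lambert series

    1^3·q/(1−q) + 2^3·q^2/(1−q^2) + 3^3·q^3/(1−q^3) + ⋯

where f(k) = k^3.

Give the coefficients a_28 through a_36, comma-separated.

25112, 24390, 31752, 29792, 37449, 37296, 44226, 43344, 55261

n=28: 28·1 14·2 7·4 4·7 2·14 1·28  f→[21952+2744+343+64+8+1]=25112
d|29:{1,29}  Σf=1+24389=24390
n=30: 30·1 15·2 10·3 6·5 5·6 3·10 2·15 1·30  f→[27000+3375+1000+216+125+27+8+1]=31752
q^31  k|31↦f(k): 31:29791 1:1  a_31=29792
n=32: 1·32 2·16 4·8 8·4 16·2 32·1  f→[1+8+64+512+4096+32768]=37449
d|33:{1,3,11,33}  Σf=1+27+1331+35937=37296
n=34: 1·34 2·17 17·2 34·1  f→[1+8+4913+39304]=44226
n=35: 1·35 5·7 7·5 35·1  f→[1+125+343+42875]=43344
[q^36] f(36)=46656,f(18)=5832,f(12)=1728,f(9)=729,f(6)=216,f(4)=64,f(3)=27,f(2)=8,f(1)=1 ⇒ 55261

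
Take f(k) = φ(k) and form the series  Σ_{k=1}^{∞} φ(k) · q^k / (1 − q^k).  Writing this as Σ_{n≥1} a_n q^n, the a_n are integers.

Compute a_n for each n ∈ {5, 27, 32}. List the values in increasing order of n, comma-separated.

d|5:{1,5}  Σφ=1+4=5
d|27:{1,3,9,27}  Σφ=1+2+6+18=27
n=32: 1·32 2·16 4·8 8·4 16·2 32·1  φ→[1+1+2+4+8+16]=32

5, 27, 32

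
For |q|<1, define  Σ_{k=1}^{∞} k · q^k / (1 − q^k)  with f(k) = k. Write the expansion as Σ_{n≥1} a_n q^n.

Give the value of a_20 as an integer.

a_20 = 42

[q^20] f(1)=1,f(2)=2,f(4)=4,f(5)=5,f(10)=10,f(20)=20 ⇒ 42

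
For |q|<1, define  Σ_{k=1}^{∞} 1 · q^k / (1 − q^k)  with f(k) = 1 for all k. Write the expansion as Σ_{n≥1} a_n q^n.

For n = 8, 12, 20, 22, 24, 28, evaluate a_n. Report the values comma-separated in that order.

n=8: 1·8 2·4 4·2 8·1  f→[1+1+1+1]=4
[q^12] f(12)=1,f(6)=1,f(4)=1,f(3)=1,f(2)=1,f(1)=1 ⇒ 6
d|20:{1,2,4,5,10,20}  Σf=1+1+1+1+1+1=6
q^22  k|22↦f(k): 1:1 2:1 11:1 22:1  a_22=4
n=24: 24·1 12·2 8·3 6·4 4·6 3·8 2·12 1·24  f→[1+1+1+1+1+1+1+1]=8
[q^28] f(1)=1,f(2)=1,f(4)=1,f(7)=1,f(14)=1,f(28)=1 ⇒ 6

4, 6, 6, 4, 8, 6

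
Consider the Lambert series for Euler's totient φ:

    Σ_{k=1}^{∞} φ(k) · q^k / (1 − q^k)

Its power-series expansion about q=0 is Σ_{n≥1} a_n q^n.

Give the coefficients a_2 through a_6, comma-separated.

q^2  k|2↦φ(k): 2:1 1:1  a_2=2
[q^3] φ(1)=1,φ(3)=2 ⇒ 3
n=4: 1·4 2·2 4·1  φ→[1+1+2]=4
[q^5] φ(5)=4,φ(1)=1 ⇒ 5
n=6: 1·6 2·3 3·2 6·1  φ→[1+1+2+2]=6

2, 3, 4, 5, 6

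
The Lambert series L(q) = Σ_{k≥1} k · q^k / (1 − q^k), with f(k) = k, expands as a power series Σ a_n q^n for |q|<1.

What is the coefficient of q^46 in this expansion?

[q^46] f(46)=46,f(23)=23,f(2)=2,f(1)=1 ⇒ 72

a_46 = 72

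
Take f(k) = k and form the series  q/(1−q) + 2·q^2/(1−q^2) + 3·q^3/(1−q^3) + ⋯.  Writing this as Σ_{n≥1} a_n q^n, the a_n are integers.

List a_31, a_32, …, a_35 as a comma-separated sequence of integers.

32, 63, 48, 54, 48

[q^31] f(1)=1,f(31)=31 ⇒ 32
d|32:{1,2,4,8,16,32}  Σf=1+2+4+8+16+32=63
d|33:{33,11,3,1}  Σf=33+11+3+1=48
d|34:{34,17,2,1}  Σf=34+17+2+1=54
d|35:{35,7,5,1}  Σf=35+7+5+1=48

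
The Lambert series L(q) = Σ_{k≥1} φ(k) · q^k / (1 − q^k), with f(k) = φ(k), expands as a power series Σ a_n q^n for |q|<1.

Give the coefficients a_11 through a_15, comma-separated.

d|11:{1,11}  Σφ=1+10=11
d|12:{12,6,4,3,2,1}  Σφ=4+2+2+2+1+1=12
q^13  k|13↦φ(k): 1:1 13:12  a_13=13
[q^14] φ(14)=6,φ(7)=6,φ(2)=1,φ(1)=1 ⇒ 14
n=15: 15·1 5·3 3·5 1·15  φ→[8+4+2+1]=15

11, 12, 13, 14, 15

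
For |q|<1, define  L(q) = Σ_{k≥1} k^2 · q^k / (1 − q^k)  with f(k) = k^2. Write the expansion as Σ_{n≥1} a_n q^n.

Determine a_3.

d|3:{3,1}  Σf=9+1=10

a_3 = 10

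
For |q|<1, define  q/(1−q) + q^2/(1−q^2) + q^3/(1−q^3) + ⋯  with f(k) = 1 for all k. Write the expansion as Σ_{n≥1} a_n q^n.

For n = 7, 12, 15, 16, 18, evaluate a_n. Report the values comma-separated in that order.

d|7:{1,7}  Σf=1+1=2
q^12  k|12↦f(k): 1:1 2:1 3:1 4:1 6:1 12:1  a_12=6
[q^15] f(1)=1,f(3)=1,f(5)=1,f(15)=1 ⇒ 4
d|16:{1,2,4,8,16}  Σf=1+1+1+1+1=5
n=18: 18·1 9·2 6·3 3·6 2·9 1·18  f→[1+1+1+1+1+1]=6

2, 6, 4, 5, 6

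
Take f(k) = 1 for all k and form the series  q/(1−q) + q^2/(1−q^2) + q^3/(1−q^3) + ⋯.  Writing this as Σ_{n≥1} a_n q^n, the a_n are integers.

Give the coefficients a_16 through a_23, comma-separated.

d|16:{16,8,4,2,1}  Σf=1+1+1+1+1=5
q^17  k|17↦f(k): 17:1 1:1  a_17=2
n=18: 1·18 2·9 3·6 6·3 9·2 18·1  f→[1+1+1+1+1+1]=6
q^19  k|19↦f(k): 19:1 1:1  a_19=2
n=20: 1·20 2·10 4·5 5·4 10·2 20·1  f→[1+1+1+1+1+1]=6
[q^21] f(1)=1,f(3)=1,f(7)=1,f(21)=1 ⇒ 4
n=22: 22·1 11·2 2·11 1·22  f→[1+1+1+1]=4
[q^23] f(23)=1,f(1)=1 ⇒ 2

5, 2, 6, 2, 6, 4, 4, 2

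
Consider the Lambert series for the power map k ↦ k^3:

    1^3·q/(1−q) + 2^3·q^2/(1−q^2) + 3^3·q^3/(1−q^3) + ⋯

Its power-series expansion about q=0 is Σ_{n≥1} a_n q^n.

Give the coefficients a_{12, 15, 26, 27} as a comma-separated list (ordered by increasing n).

2044, 3528, 19782, 20440

[q^12] f(1)=1,f(2)=8,f(3)=27,f(4)=64,f(6)=216,f(12)=1728 ⇒ 2044
d|15:{15,5,3,1}  Σf=3375+125+27+1=3528
d|26:{26,13,2,1}  Σf=17576+2197+8+1=19782
[q^27] f(27)=19683,f(9)=729,f(3)=27,f(1)=1 ⇒ 20440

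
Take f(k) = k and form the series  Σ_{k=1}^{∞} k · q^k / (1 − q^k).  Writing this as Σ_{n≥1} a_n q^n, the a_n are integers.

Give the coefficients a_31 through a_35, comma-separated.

n=31: 1·31 31·1  f→[1+31]=32
n=32: 32·1 16·2 8·4 4·8 2·16 1·32  f→[32+16+8+4+2+1]=63
[q^33] f(33)=33,f(11)=11,f(3)=3,f(1)=1 ⇒ 48
n=34: 1·34 2·17 17·2 34·1  f→[1+2+17+34]=54
d|35:{35,7,5,1}  Σf=35+7+5+1=48

32, 63, 48, 54, 48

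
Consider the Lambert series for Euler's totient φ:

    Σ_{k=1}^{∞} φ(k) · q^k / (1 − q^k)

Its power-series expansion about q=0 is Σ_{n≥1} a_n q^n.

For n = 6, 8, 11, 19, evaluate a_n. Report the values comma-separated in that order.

q^6  k|6↦φ(k): 1:1 2:1 3:2 6:2  a_6=6
q^8  k|8↦φ(k): 8:4 4:2 2:1 1:1  a_8=8
[q^11] φ(11)=10,φ(1)=1 ⇒ 11
[q^19] φ(1)=1,φ(19)=18 ⇒ 19

6, 8, 11, 19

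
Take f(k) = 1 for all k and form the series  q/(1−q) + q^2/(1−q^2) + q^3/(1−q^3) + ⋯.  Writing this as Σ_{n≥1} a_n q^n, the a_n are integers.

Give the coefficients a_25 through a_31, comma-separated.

[q^25] f(25)=1,f(5)=1,f(1)=1 ⇒ 3
[q^26] f(26)=1,f(13)=1,f(2)=1,f(1)=1 ⇒ 4
d|27:{1,3,9,27}  Σf=1+1+1+1=4
[q^28] f(28)=1,f(14)=1,f(7)=1,f(4)=1,f(2)=1,f(1)=1 ⇒ 6
[q^29] f(1)=1,f(29)=1 ⇒ 2
n=30: 30·1 15·2 10·3 6·5 5·6 3·10 2·15 1·30  f→[1+1+1+1+1+1+1+1]=8
[q^31] f(31)=1,f(1)=1 ⇒ 2

3, 4, 4, 6, 2, 8, 2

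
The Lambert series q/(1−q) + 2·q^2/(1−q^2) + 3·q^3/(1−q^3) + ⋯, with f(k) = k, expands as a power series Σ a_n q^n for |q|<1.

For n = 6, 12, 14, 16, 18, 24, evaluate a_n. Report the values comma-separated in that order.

[q^6] f(6)=6,f(3)=3,f(2)=2,f(1)=1 ⇒ 12
[q^12] f(1)=1,f(2)=2,f(3)=3,f(4)=4,f(6)=6,f(12)=12 ⇒ 28
[q^14] f(1)=1,f(2)=2,f(7)=7,f(14)=14 ⇒ 24
[q^16] f(16)=16,f(8)=8,f(4)=4,f(2)=2,f(1)=1 ⇒ 31
n=18: 18·1 9·2 6·3 3·6 2·9 1·18  f→[18+9+6+3+2+1]=39
d|24:{1,2,3,4,6,8,12,24}  Σf=1+2+3+4+6+8+12+24=60

12, 28, 24, 31, 39, 60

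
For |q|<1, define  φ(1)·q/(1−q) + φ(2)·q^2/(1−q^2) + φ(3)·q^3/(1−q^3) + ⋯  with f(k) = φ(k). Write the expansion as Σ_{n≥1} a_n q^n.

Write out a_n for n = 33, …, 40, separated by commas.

n=33: 1·33 3·11 11·3 33·1  φ→[1+2+10+20]=33
d|34:{34,17,2,1}  Σφ=16+16+1+1=34
n=35: 35·1 7·5 5·7 1·35  φ→[24+6+4+1]=35
n=36: 1·36 2·18 3·12 4·9 6·6 9·4 12·3 18·2 36·1  φ→[1+1+2+2+2+6+4+6+12]=36
d|37:{37,1}  Σφ=36+1=37
[q^38] φ(38)=18,φ(19)=18,φ(2)=1,φ(1)=1 ⇒ 38
[q^39] φ(1)=1,φ(3)=2,φ(13)=12,φ(39)=24 ⇒ 39
q^40  k|40↦φ(k): 1:1 2:1 4:2 5:4 8:4 10:4 20:8 40:16  a_40=40

33, 34, 35, 36, 37, 38, 39, 40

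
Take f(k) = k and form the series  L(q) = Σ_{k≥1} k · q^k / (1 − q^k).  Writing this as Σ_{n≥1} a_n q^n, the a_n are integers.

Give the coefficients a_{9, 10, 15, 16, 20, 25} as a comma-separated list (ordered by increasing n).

13, 18, 24, 31, 42, 31

q^9  k|9↦f(k): 9:9 3:3 1:1  a_9=13
[q^10] f(10)=10,f(5)=5,f(2)=2,f(1)=1 ⇒ 18
[q^15] f(15)=15,f(5)=5,f(3)=3,f(1)=1 ⇒ 24
n=16: 16·1 8·2 4·4 2·8 1·16  f→[16+8+4+2+1]=31
n=20: 1·20 2·10 4·5 5·4 10·2 20·1  f→[1+2+4+5+10+20]=42
n=25: 1·25 5·5 25·1  f→[1+5+25]=31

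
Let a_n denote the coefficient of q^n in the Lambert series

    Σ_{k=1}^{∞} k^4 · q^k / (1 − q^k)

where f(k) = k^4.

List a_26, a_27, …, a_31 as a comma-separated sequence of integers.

485554, 538084, 655746, 707282, 872644, 923522

q^26  k|26↦f(k): 26:456976 13:28561 2:16 1:1  a_26=485554
q^27  k|27↦f(k): 27:531441 9:6561 3:81 1:1  a_27=538084
[q^28] f(1)=1,f(2)=16,f(4)=256,f(7)=2401,f(14)=38416,f(28)=614656 ⇒ 655746
d|29:{1,29}  Σf=1+707281=707282
d|30:{1,2,3,5,6,10,15,30}  Σf=1+16+81+625+1296+10000+50625+810000=872644
q^31  k|31↦f(k): 1:1 31:923521  a_31=923522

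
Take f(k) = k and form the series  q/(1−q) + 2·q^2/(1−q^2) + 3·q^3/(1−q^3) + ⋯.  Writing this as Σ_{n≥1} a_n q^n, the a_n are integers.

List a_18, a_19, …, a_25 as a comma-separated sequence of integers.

[q^18] f(1)=1,f(2)=2,f(3)=3,f(6)=6,f(9)=9,f(18)=18 ⇒ 39
[q^19] f(19)=19,f(1)=1 ⇒ 20
d|20:{1,2,4,5,10,20}  Σf=1+2+4+5+10+20=42
[q^21] f(1)=1,f(3)=3,f(7)=7,f(21)=21 ⇒ 32
q^22  k|22↦f(k): 22:22 11:11 2:2 1:1  a_22=36
q^23  k|23↦f(k): 1:1 23:23  a_23=24
n=24: 24·1 12·2 8·3 6·4 4·6 3·8 2·12 1·24  f→[24+12+8+6+4+3+2+1]=60
[q^25] f(1)=1,f(5)=5,f(25)=25 ⇒ 31

39, 20, 42, 32, 36, 24, 60, 31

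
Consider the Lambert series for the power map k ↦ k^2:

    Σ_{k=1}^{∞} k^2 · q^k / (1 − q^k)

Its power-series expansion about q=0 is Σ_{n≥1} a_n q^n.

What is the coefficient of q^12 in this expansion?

a_12 = 210

d|12:{1,2,3,4,6,12}  Σf=1+4+9+16+36+144=210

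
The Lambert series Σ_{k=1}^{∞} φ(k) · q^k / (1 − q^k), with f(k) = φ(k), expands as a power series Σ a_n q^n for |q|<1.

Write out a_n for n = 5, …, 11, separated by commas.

[q^5] φ(1)=1,φ(5)=4 ⇒ 5
d|6:{6,3,2,1}  Σφ=2+2+1+1=6
n=7: 7·1 1·7  φ→[6+1]=7
d|8:{1,2,4,8}  Σφ=1+1+2+4=8
n=9: 1·9 3·3 9·1  φ→[1+2+6]=9
d|10:{10,5,2,1}  Σφ=4+4+1+1=10
[q^11] φ(11)=10,φ(1)=1 ⇒ 11

5, 6, 7, 8, 9, 10, 11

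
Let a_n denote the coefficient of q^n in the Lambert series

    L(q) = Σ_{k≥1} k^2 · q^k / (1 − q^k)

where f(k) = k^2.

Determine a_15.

a_15 = 260

[q^15] f(15)=225,f(5)=25,f(3)=9,f(1)=1 ⇒ 260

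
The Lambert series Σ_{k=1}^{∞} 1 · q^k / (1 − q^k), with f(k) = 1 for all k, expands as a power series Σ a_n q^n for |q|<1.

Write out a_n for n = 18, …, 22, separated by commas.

[q^18] f(18)=1,f(9)=1,f(6)=1,f(3)=1,f(2)=1,f(1)=1 ⇒ 6
n=19: 19·1 1·19  f→[1+1]=2
d|20:{1,2,4,5,10,20}  Σf=1+1+1+1+1+1=6
n=21: 21·1 7·3 3·7 1·21  f→[1+1+1+1]=4
q^22  k|22↦f(k): 22:1 11:1 2:1 1:1  a_22=4

6, 2, 6, 4, 4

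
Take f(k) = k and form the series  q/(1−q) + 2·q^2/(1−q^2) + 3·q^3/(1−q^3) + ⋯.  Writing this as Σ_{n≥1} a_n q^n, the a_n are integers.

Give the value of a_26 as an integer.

n=26: 26·1 13·2 2·13 1·26  f→[26+13+2+1]=42

a_26 = 42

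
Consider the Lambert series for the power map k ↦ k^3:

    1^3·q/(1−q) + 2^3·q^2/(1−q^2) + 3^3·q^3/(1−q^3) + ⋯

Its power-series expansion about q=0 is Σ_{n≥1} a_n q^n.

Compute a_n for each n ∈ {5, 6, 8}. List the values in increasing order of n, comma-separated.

d|5:{1,5}  Σf=1+125=126
[q^6] f(6)=216,f(3)=27,f(2)=8,f(1)=1 ⇒ 252
[q^8] f(8)=512,f(4)=64,f(2)=8,f(1)=1 ⇒ 585

126, 252, 585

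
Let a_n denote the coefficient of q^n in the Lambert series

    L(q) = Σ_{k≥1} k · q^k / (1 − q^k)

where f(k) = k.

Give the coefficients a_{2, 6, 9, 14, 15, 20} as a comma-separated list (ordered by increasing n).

3, 12, 13, 24, 24, 42

q^2  k|2↦f(k): 2:2 1:1  a_2=3
n=6: 6·1 3·2 2·3 1·6  f→[6+3+2+1]=12
d|9:{1,3,9}  Σf=1+3+9=13
[q^14] f(1)=1,f(2)=2,f(7)=7,f(14)=14 ⇒ 24
n=15: 1·15 3·5 5·3 15·1  f→[1+3+5+15]=24
q^20  k|20↦f(k): 1:1 2:2 4:4 5:5 10:10 20:20  a_20=42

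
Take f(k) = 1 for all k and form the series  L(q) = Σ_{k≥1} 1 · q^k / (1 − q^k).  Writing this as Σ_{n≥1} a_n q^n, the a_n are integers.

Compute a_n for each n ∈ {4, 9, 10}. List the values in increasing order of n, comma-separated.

3, 3, 4

d|4:{1,2,4}  Σf=1+1+1=3
q^9  k|9↦f(k): 1:1 3:1 9:1  a_9=3
q^10  k|10↦f(k): 10:1 5:1 2:1 1:1  a_10=4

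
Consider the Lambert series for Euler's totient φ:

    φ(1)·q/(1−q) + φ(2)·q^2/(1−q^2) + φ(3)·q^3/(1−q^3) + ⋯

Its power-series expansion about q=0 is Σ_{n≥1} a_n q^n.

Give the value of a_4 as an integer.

q^4  k|4↦φ(k): 4:2 2:1 1:1  a_4=4

a_4 = 4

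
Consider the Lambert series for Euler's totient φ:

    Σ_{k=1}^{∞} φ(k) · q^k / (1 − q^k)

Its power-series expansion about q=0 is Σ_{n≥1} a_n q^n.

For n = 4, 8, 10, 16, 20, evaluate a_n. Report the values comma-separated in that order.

d|4:{1,2,4}  Σφ=1+1+2=4
q^8  k|8↦φ(k): 8:4 4:2 2:1 1:1  a_8=8
n=10: 1·10 2·5 5·2 10·1  φ→[1+1+4+4]=10
n=16: 16·1 8·2 4·4 2·8 1·16  φ→[8+4+2+1+1]=16
[q^20] φ(20)=8,φ(10)=4,φ(5)=4,φ(4)=2,φ(2)=1,φ(1)=1 ⇒ 20

4, 8, 10, 16, 20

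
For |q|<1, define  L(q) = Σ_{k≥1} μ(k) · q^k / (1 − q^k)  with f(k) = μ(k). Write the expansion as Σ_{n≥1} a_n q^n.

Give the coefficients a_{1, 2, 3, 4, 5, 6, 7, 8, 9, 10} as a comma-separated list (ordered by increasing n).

1, 0, 0, 0, 0, 0, 0, 0, 0, 0

d|1:{1}  Σμ=1=1
d|2:{1,2}  Σμ=1+(-1)=0
[q^3] μ(1)=1,μ(3)=-1 ⇒ 0
d|4:{1,2,4}  Σμ=1+(-1)+0=0
n=5: 1·5 5·1  μ→[1+(-1)]=0
n=6: 6·1 3·2 2·3 1·6  μ→[1+(-1)+(-1)+1]=0
n=7: 7·1 1·7  μ→[(-1)+1]=0
[q^8] μ(8)=0,μ(4)=0,μ(2)=-1,μ(1)=1 ⇒ 0
n=9: 1·9 3·3 9·1  μ→[1+(-1)+0]=0
[q^10] μ(1)=1,μ(2)=-1,μ(5)=-1,μ(10)=1 ⇒ 0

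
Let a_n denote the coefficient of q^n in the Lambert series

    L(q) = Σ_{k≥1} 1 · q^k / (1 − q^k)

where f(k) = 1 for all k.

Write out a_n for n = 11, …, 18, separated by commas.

n=11: 1·11 11·1  f→[1+1]=2
d|12:{12,6,4,3,2,1}  Σf=1+1+1+1+1+1=6
d|13:{1,13}  Σf=1+1=2
d|14:{1,2,7,14}  Σf=1+1+1+1=4
d|15:{1,3,5,15}  Σf=1+1+1+1=4
[q^16] f(16)=1,f(8)=1,f(4)=1,f(2)=1,f(1)=1 ⇒ 5
[q^17] f(17)=1,f(1)=1 ⇒ 2
d|18:{1,2,3,6,9,18}  Σf=1+1+1+1+1+1=6

2, 6, 2, 4, 4, 5, 2, 6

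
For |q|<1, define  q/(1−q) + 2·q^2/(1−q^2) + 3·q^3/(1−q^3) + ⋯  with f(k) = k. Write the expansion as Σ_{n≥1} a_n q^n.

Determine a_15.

a_15 = 24

d|15:{15,5,3,1}  Σf=15+5+3+1=24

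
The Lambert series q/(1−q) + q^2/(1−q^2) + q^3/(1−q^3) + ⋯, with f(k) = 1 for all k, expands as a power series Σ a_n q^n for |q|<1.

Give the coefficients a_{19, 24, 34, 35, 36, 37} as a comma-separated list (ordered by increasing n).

2, 8, 4, 4, 9, 2

d|19:{1,19}  Σf=1+1=2
n=24: 1·24 2·12 3·8 4·6 6·4 8·3 12·2 24·1  f→[1+1+1+1+1+1+1+1]=8
[q^34] f(1)=1,f(2)=1,f(17)=1,f(34)=1 ⇒ 4
d|35:{1,5,7,35}  Σf=1+1+1+1=4
n=36: 1·36 2·18 3·12 4·9 6·6 9·4 12·3 18·2 36·1  f→[1+1+1+1+1+1+1+1+1]=9
d|37:{37,1}  Σf=1+1=2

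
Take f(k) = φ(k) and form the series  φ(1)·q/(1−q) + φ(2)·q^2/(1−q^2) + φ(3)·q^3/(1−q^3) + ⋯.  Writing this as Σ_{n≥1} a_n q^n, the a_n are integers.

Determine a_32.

n=32: 1·32 2·16 4·8 8·4 16·2 32·1  φ→[1+1+2+4+8+16]=32

a_32 = 32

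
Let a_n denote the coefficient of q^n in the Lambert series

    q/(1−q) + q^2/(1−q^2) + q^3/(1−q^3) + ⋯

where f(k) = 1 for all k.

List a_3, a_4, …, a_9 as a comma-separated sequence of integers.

q^3  k|3↦f(k): 1:1 3:1  a_3=2
q^4  k|4↦f(k): 4:1 2:1 1:1  a_4=3
n=5: 5·1 1·5  f→[1+1]=2
q^6  k|6↦f(k): 1:1 2:1 3:1 6:1  a_6=4
q^7  k|7↦f(k): 7:1 1:1  a_7=2
n=8: 1·8 2·4 4·2 8·1  f→[1+1+1+1]=4
n=9: 1·9 3·3 9·1  f→[1+1+1]=3

2, 3, 2, 4, 2, 4, 3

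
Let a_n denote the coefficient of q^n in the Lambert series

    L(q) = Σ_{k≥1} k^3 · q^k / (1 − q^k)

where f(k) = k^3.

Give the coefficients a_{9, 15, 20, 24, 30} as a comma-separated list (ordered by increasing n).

d|9:{1,3,9}  Σf=1+27+729=757
[q^15] f(1)=1,f(3)=27,f(5)=125,f(15)=3375 ⇒ 3528
q^20  k|20↦f(k): 20:8000 10:1000 5:125 4:64 2:8 1:1  a_20=9198
n=24: 24·1 12·2 8·3 6·4 4·6 3·8 2·12 1·24  f→[13824+1728+512+216+64+27+8+1]=16380
d|30:{30,15,10,6,5,3,2,1}  Σf=27000+3375+1000+216+125+27+8+1=31752

757, 3528, 9198, 16380, 31752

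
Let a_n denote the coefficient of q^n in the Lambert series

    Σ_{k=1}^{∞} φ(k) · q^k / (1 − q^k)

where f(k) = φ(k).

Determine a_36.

[q^36] φ(36)=12,φ(18)=6,φ(12)=4,φ(9)=6,φ(6)=2,φ(4)=2,φ(3)=2,φ(2)=1,φ(1)=1 ⇒ 36

a_36 = 36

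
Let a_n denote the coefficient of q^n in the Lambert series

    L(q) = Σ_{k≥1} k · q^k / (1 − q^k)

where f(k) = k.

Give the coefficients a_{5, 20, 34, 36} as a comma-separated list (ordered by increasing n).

q^5  k|5↦f(k): 1:1 5:5  a_5=6
n=20: 1·20 2·10 4·5 5·4 10·2 20·1  f→[1+2+4+5+10+20]=42
[q^34] f(1)=1,f(2)=2,f(17)=17,f(34)=34 ⇒ 54
q^36  k|36↦f(k): 1:1 2:2 3:3 4:4 6:6 9:9 12:12 18:18 36:36  a_36=91

6, 42, 54, 91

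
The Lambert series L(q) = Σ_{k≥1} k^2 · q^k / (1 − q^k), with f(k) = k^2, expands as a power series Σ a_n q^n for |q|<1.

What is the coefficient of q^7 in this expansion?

[q^7] f(1)=1,f(7)=49 ⇒ 50

a_7 = 50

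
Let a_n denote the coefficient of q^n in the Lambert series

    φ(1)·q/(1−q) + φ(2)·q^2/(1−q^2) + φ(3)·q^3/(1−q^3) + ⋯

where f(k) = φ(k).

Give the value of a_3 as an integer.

q^3  k|3↦φ(k): 3:2 1:1  a_3=3

a_3 = 3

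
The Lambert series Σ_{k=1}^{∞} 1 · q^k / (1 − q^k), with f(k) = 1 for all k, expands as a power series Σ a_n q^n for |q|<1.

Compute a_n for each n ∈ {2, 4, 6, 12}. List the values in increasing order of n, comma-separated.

n=2: 2·1 1·2  f→[1+1]=2
q^4  k|4↦f(k): 1:1 2:1 4:1  a_4=3
n=6: 1·6 2·3 3·2 6·1  f→[1+1+1+1]=4
n=12: 1·12 2·6 3·4 4·3 6·2 12·1  f→[1+1+1+1+1+1]=6

2, 3, 4, 6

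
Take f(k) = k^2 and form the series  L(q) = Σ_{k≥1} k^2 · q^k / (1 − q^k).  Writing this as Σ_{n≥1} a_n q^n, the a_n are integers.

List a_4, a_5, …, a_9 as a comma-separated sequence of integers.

[q^4] f(1)=1,f(2)=4,f(4)=16 ⇒ 21
q^5  k|5↦f(k): 1:1 5:25  a_5=26
n=6: 1·6 2·3 3·2 6·1  f→[1+4+9+36]=50
[q^7] f(1)=1,f(7)=49 ⇒ 50
q^8  k|8↦f(k): 1:1 2:4 4:16 8:64  a_8=85
[q^9] f(1)=1,f(3)=9,f(9)=81 ⇒ 91

21, 26, 50, 50, 85, 91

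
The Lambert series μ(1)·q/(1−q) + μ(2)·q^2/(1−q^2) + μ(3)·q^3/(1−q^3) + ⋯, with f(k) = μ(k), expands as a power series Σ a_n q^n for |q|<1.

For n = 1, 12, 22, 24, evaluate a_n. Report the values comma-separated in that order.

1, 0, 0, 0

n=1: 1·1  μ→[1]=1
n=12: 12·1 6·2 4·3 3·4 2·6 1·12  μ→[0+1+0+(-1)+(-1)+1]=0
q^22  k|22↦μ(k): 22:1 11:-1 2:-1 1:1  a_22=0
d|24:{1,2,3,4,6,8,12,24}  Σμ=1+(-1)+(-1)+0+1+0+0+0=0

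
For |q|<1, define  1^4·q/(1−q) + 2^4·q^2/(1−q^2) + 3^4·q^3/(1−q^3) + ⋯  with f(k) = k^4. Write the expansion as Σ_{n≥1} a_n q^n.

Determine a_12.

q^12  k|12↦f(k): 12:20736 6:1296 4:256 3:81 2:16 1:1  a_12=22386

a_12 = 22386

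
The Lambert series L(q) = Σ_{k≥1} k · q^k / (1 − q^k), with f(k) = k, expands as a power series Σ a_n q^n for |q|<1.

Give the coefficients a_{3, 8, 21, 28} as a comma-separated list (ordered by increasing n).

4, 15, 32, 56

n=3: 1·3 3·1  f→[1+3]=4
[q^8] f(1)=1,f(2)=2,f(4)=4,f(8)=8 ⇒ 15
n=21: 1·21 3·7 7·3 21·1  f→[1+3+7+21]=32
d|28:{1,2,4,7,14,28}  Σf=1+2+4+7+14+28=56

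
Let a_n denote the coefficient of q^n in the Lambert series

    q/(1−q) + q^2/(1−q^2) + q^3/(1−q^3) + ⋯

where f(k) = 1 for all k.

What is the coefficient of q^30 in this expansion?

a_30 = 8

n=30: 1·30 2·15 3·10 5·6 6·5 10·3 15·2 30·1  f→[1+1+1+1+1+1+1+1]=8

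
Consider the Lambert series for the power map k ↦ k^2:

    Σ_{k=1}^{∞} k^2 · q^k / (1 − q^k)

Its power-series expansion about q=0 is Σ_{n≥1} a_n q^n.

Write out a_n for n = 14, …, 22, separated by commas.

q^14  k|14↦f(k): 1:1 2:4 7:49 14:196  a_14=250
[q^15] f(1)=1,f(3)=9,f(5)=25,f(15)=225 ⇒ 260
q^16  k|16↦f(k): 1:1 2:4 4:16 8:64 16:256  a_16=341
q^17  k|17↦f(k): 1:1 17:289  a_17=290
d|18:{1,2,3,6,9,18}  Σf=1+4+9+36+81+324=455
q^19  k|19↦f(k): 19:361 1:1  a_19=362
[q^20] f(1)=1,f(2)=4,f(4)=16,f(5)=25,f(10)=100,f(20)=400 ⇒ 546
q^21  k|21↦f(k): 1:1 3:9 7:49 21:441  a_21=500
q^22  k|22↦f(k): 22:484 11:121 2:4 1:1  a_22=610

250, 260, 341, 290, 455, 362, 546, 500, 610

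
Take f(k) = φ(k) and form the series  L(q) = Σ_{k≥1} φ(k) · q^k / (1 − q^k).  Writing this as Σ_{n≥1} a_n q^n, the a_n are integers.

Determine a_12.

[q^12] φ(12)=4,φ(6)=2,φ(4)=2,φ(3)=2,φ(2)=1,φ(1)=1 ⇒ 12

a_12 = 12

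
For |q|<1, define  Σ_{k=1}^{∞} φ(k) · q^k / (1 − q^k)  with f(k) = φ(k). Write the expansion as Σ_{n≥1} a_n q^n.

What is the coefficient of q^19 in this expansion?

n=19: 1·19 19·1  φ→[1+18]=19

a_19 = 19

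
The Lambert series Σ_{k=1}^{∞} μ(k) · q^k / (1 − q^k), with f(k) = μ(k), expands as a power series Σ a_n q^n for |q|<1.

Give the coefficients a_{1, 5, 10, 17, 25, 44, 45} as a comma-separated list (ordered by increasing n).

d|1:{1}  Σμ=1=1
[q^5] μ(1)=1,μ(5)=-1 ⇒ 0
d|10:{10,5,2,1}  Σμ=1+(-1)+(-1)+1=0
n=17: 1·17 17·1  μ→[1+(-1)]=0
[q^25] μ(1)=1,μ(5)=-1,μ(25)=0 ⇒ 0
q^44  k|44↦μ(k): 1:1 2:-1 4:0 11:-1 22:1 44:0  a_44=0
n=45: 45·1 15·3 9·5 5·9 3·15 1·45  μ→[0+1+0+(-1)+(-1)+1]=0

1, 0, 0, 0, 0, 0, 0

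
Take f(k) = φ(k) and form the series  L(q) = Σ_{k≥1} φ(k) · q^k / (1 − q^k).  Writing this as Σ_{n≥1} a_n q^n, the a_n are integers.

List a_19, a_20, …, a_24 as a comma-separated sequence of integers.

[q^19] φ(1)=1,φ(19)=18 ⇒ 19
q^20  k|20↦φ(k): 1:1 2:1 4:2 5:4 10:4 20:8  a_20=20
d|21:{1,3,7,21}  Σφ=1+2+6+12=21
q^22  k|22↦φ(k): 22:10 11:10 2:1 1:1  a_22=22
d|23:{1,23}  Σφ=1+22=23
n=24: 24·1 12·2 8·3 6·4 4·6 3·8 2·12 1·24  φ→[8+4+4+2+2+2+1+1]=24

19, 20, 21, 22, 23, 24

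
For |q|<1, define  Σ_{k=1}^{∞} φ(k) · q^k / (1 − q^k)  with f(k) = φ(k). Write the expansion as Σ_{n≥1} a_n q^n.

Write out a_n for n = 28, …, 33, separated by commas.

d|28:{28,14,7,4,2,1}  Σφ=12+6+6+2+1+1=28
q^29  k|29↦φ(k): 1:1 29:28  a_29=29
d|30:{30,15,10,6,5,3,2,1}  Σφ=8+8+4+2+4+2+1+1=30
d|31:{1,31}  Σφ=1+30=31
[q^32] φ(1)=1,φ(2)=1,φ(4)=2,φ(8)=4,φ(16)=8,φ(32)=16 ⇒ 32
q^33  k|33↦φ(k): 33:20 11:10 3:2 1:1  a_33=33

28, 29, 30, 31, 32, 33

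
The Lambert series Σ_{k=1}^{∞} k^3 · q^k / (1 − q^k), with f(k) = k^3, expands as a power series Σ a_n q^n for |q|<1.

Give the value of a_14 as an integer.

n=14: 14·1 7·2 2·7 1·14  f→[2744+343+8+1]=3096

a_14 = 3096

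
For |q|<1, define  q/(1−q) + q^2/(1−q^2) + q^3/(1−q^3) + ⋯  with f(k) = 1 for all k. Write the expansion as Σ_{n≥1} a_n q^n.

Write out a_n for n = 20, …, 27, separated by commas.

d|20:{1,2,4,5,10,20}  Σf=1+1+1+1+1+1=6
n=21: 21·1 7·3 3·7 1·21  f→[1+1+1+1]=4
[q^22] f(1)=1,f(2)=1,f(11)=1,f(22)=1 ⇒ 4
d|23:{1,23}  Σf=1+1=2
n=24: 1·24 2·12 3·8 4·6 6·4 8·3 12·2 24·1  f→[1+1+1+1+1+1+1+1]=8
d|25:{25,5,1}  Σf=1+1+1=3
n=26: 26·1 13·2 2·13 1·26  f→[1+1+1+1]=4
n=27: 1·27 3·9 9·3 27·1  f→[1+1+1+1]=4

6, 4, 4, 2, 8, 3, 4, 4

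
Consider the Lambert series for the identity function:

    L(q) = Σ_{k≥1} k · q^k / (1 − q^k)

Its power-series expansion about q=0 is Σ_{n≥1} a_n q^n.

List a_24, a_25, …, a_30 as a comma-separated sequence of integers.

n=24: 1·24 2·12 3·8 4·6 6·4 8·3 12·2 24·1  f→[1+2+3+4+6+8+12+24]=60
n=25: 1·25 5·5 25·1  f→[1+5+25]=31
[q^26] f(26)=26,f(13)=13,f(2)=2,f(1)=1 ⇒ 42
n=27: 1·27 3·9 9·3 27·1  f→[1+3+9+27]=40
q^28  k|28↦f(k): 28:28 14:14 7:7 4:4 2:2 1:1  a_28=56
d|29:{1,29}  Σf=1+29=30
d|30:{30,15,10,6,5,3,2,1}  Σf=30+15+10+6+5+3+2+1=72

60, 31, 42, 40, 56, 30, 72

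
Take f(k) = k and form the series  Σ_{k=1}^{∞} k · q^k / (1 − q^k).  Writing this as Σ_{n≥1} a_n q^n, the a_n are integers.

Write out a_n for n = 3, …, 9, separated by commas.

d|3:{3,1}  Σf=3+1=4
[q^4] f(1)=1,f(2)=2,f(4)=4 ⇒ 7
n=5: 5·1 1·5  f→[5+1]=6
[q^6] f(6)=6,f(3)=3,f(2)=2,f(1)=1 ⇒ 12
[q^7] f(7)=7,f(1)=1 ⇒ 8
n=8: 1·8 2·4 4·2 8·1  f→[1+2+4+8]=15
q^9  k|9↦f(k): 1:1 3:3 9:9  a_9=13

4, 7, 6, 12, 8, 15, 13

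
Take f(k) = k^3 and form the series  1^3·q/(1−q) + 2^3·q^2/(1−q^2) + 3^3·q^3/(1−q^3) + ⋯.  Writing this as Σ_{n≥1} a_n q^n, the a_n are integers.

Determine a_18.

n=18: 1·18 2·9 3·6 6·3 9·2 18·1  f→[1+8+27+216+729+5832]=6813

a_18 = 6813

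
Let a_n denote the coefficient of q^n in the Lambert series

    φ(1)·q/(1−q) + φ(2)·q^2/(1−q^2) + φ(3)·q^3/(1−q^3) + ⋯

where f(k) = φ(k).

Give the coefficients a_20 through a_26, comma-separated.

[q^20] φ(1)=1,φ(2)=1,φ(4)=2,φ(5)=4,φ(10)=4,φ(20)=8 ⇒ 20
[q^21] φ(21)=12,φ(7)=6,φ(3)=2,φ(1)=1 ⇒ 21
q^22  k|22↦φ(k): 1:1 2:1 11:10 22:10  a_22=22
d|23:{1,23}  Σφ=1+22=23
[q^24] φ(24)=8,φ(12)=4,φ(8)=4,φ(6)=2,φ(4)=2,φ(3)=2,φ(2)=1,φ(1)=1 ⇒ 24
q^25  k|25↦φ(k): 25:20 5:4 1:1  a_25=25
n=26: 26·1 13·2 2·13 1·26  φ→[12+12+1+1]=26

20, 21, 22, 23, 24, 25, 26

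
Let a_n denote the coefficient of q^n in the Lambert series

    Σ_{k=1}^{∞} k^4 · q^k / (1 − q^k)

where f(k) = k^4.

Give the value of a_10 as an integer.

a_10 = 10642

n=10: 10·1 5·2 2·5 1·10  f→[10000+625+16+1]=10642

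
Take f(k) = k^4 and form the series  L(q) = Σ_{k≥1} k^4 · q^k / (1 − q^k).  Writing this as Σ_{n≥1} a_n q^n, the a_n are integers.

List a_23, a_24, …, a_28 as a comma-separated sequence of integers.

[q^23] f(1)=1,f(23)=279841 ⇒ 279842
n=24: 1·24 2·12 3·8 4·6 6·4 8·3 12·2 24·1  f→[1+16+81+256+1296+4096+20736+331776]=358258
d|25:{1,5,25}  Σf=1+625+390625=391251
d|26:{26,13,2,1}  Σf=456976+28561+16+1=485554
[q^27] f(27)=531441,f(9)=6561,f(3)=81,f(1)=1 ⇒ 538084
[q^28] f(1)=1,f(2)=16,f(4)=256,f(7)=2401,f(14)=38416,f(28)=614656 ⇒ 655746

279842, 358258, 391251, 485554, 538084, 655746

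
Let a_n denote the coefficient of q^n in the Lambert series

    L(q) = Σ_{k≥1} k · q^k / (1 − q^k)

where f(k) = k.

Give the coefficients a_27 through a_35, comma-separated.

40, 56, 30, 72, 32, 63, 48, 54, 48

d|27:{1,3,9,27}  Σf=1+3+9+27=40
[q^28] f(28)=28,f(14)=14,f(7)=7,f(4)=4,f(2)=2,f(1)=1 ⇒ 56
n=29: 29·1 1·29  f→[29+1]=30
[q^30] f(1)=1,f(2)=2,f(3)=3,f(5)=5,f(6)=6,f(10)=10,f(15)=15,f(30)=30 ⇒ 72
n=31: 1·31 31·1  f→[1+31]=32
q^32  k|32↦f(k): 32:32 16:16 8:8 4:4 2:2 1:1  a_32=63
n=33: 33·1 11·3 3·11 1·33  f→[33+11+3+1]=48
n=34: 34·1 17·2 2·17 1·34  f→[34+17+2+1]=54
n=35: 1·35 5·7 7·5 35·1  f→[1+5+7+35]=48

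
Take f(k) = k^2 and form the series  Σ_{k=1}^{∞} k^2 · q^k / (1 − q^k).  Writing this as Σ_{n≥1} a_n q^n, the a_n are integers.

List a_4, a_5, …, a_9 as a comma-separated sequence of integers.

[q^4] f(4)=16,f(2)=4,f(1)=1 ⇒ 21
n=5: 5·1 1·5  f→[25+1]=26
n=6: 6·1 3·2 2·3 1·6  f→[36+9+4+1]=50
d|7:{7,1}  Σf=49+1=50
[q^8] f(1)=1,f(2)=4,f(4)=16,f(8)=64 ⇒ 85
d|9:{1,3,9}  Σf=1+9+81=91

21, 26, 50, 50, 85, 91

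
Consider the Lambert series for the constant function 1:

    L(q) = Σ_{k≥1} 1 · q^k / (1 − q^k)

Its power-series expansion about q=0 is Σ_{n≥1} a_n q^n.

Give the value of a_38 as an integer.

a_38 = 4

q^38  k|38↦f(k): 1:1 2:1 19:1 38:1  a_38=4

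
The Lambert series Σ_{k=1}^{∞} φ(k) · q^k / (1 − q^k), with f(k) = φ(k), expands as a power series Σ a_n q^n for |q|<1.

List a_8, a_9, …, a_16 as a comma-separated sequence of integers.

q^8  k|8↦φ(k): 1:1 2:1 4:2 8:4  a_8=8
q^9  k|9↦φ(k): 1:1 3:2 9:6  a_9=9
[q^10] φ(1)=1,φ(2)=1,φ(5)=4,φ(10)=4 ⇒ 10
[q^11] φ(11)=10,φ(1)=1 ⇒ 11
[q^12] φ(12)=4,φ(6)=2,φ(4)=2,φ(3)=2,φ(2)=1,φ(1)=1 ⇒ 12
q^13  k|13↦φ(k): 13:12 1:1  a_13=13
q^14  k|14↦φ(k): 1:1 2:1 7:6 14:6  a_14=14
n=15: 15·1 5·3 3·5 1·15  φ→[8+4+2+1]=15
q^16  k|16↦φ(k): 16:8 8:4 4:2 2:1 1:1  a_16=16

8, 9, 10, 11, 12, 13, 14, 15, 16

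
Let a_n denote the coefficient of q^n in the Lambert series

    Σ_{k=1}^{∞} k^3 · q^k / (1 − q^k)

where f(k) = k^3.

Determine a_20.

a_20 = 9198

d|20:{1,2,4,5,10,20}  Σf=1+8+64+125+1000+8000=9198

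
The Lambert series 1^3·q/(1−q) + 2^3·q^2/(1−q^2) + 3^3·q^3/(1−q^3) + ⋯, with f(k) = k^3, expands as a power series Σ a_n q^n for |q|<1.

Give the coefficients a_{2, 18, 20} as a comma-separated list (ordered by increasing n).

n=2: 1·2 2·1  f→[1+8]=9
[q^18] f(18)=5832,f(9)=729,f(6)=216,f(3)=27,f(2)=8,f(1)=1 ⇒ 6813
[q^20] f(1)=1,f(2)=8,f(4)=64,f(5)=125,f(10)=1000,f(20)=8000 ⇒ 9198

9, 6813, 9198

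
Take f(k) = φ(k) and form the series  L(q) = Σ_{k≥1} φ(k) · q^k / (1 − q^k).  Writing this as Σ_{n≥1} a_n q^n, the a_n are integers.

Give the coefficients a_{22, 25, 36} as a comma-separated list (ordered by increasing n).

[q^22] φ(1)=1,φ(2)=1,φ(11)=10,φ(22)=10 ⇒ 22
d|25:{25,5,1}  Σφ=20+4+1=25
q^36  k|36↦φ(k): 1:1 2:1 3:2 4:2 6:2 9:6 12:4 18:6 36:12  a_36=36

22, 25, 36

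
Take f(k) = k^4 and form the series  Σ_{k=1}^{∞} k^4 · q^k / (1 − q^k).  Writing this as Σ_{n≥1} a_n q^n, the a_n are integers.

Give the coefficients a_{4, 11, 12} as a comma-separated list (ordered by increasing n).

273, 14642, 22386

d|4:{1,2,4}  Σf=1+16+256=273
n=11: 1·11 11·1  f→[1+14641]=14642
d|12:{12,6,4,3,2,1}  Σf=20736+1296+256+81+16+1=22386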